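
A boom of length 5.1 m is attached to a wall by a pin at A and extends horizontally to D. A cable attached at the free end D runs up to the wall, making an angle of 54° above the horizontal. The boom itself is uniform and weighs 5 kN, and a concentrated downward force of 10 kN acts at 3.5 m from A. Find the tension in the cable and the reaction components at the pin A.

T = 11.57 kN, A_x = 6.802 kN, A_y = 5.637 kN

ΣM about A: T·sin54°·5.1 − 5·2.55 − 10·3.5 = 0 → T = 47.75/(5.1·0.809017) = 11.573 ≈ 11.57 kN.
ΣF_x = 0: A_x − T·cos54° = 0 → A_x = 11.573 × 0.587785 = 6.802 kN.
ΣF_y = 0: A_y + T·sin54° − 5 − 10 = 0 → A_y = 15 − 11.573 × 0.809017 = 5.637 kN.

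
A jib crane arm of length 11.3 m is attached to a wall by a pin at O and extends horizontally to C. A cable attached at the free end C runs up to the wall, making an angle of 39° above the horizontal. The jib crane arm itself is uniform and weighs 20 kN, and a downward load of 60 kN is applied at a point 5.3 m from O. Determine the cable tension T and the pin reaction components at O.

ΣM about O: T·sin39°·11.3 − 20·5.65 − 60·5.3 = 0 → T = 431/(11.3·0.62932) = 60.6076 ≈ 60.61 kN.
ΣF_x = 0: O_x − T·cos39° = 0 → O_x = 60.6076 × 0.777146 = 47.10 kN.
ΣF_y = 0: O_y + T·sin39° − 20 − 60 = 0 → O_y = 80 − 60.6076 × 0.62932 = 41.86 kN.

T = 60.61 kN, O_x = 47.10 kN, O_y = 41.86 kN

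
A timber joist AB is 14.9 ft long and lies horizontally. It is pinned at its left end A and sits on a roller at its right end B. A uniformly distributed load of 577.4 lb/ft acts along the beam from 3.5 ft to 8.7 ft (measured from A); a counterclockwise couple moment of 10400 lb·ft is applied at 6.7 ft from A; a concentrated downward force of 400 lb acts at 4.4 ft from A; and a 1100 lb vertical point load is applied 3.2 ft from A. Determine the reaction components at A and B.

A_x = 0, A_y = 3617 lb, B_y = 885.6 lb

Resultant of the distributed load: 577.4 × 5.2 = 3002.48 lb at 6.1 ft from A.
Taking moments about A: B_y·14.9 − (577.4·5.2)·6.1 + 10400 − 400·4.4 − 1100·3.2 = 0 → B_y = 13195.128/14.9 = 885.579 ≈ 885.6 lb.
ΣF_y = 0: A_y + 885.579 − 577.4·5.2 − 400 − 1100 = 0 → A_y = 3617 lb.
ΣF_x = 0: no horizontal applied forces, so A_x = 0.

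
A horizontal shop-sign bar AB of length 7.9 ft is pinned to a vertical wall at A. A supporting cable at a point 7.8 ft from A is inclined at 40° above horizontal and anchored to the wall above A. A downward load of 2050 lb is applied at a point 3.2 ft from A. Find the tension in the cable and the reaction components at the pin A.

T = 1308 lb, A_x = 1002 lb, A_y = 1209 lb

ΣM about A: T·sin40°·7.8 − 2050·3.2 = 0 → T = 6560/(7.8·0.642788) = 1308.4 ≈ 1308 lb.
ΣF_x = 0: A_x − T·cos40° = 0 → A_x = 1308.4 × 0.766044 = 1002 lb.
ΣF_y = 0: A_y + T·sin40° − 2050 = 0 → A_y = 2050 − 1308.4 × 0.642788 = 1209 lb.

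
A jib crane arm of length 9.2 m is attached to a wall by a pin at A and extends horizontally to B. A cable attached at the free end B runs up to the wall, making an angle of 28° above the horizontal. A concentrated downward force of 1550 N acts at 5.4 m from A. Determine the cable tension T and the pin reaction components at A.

T = 1938 N, A_x = 1711 N, A_y = 640.2 N

ΣM about A: T·sin28°·9.2 − 1550·5.4 = 0 → T = 8370/(9.2·0.469472) = 1937.88 ≈ 1938 N.
ΣF_x = 0: A_x − T·cos28° = 0 → A_x = 1937.88 × 0.882948 = 1711 N.
ΣF_y = 0: A_y + T·sin28° − 1550 = 0 → A_y = 1550 − 1937.88 × 0.469472 = 640.2 N.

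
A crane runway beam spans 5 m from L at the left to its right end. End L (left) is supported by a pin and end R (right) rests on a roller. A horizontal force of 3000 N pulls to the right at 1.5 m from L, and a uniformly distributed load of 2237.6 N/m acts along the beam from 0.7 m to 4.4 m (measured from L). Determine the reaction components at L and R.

L_x = -3000 N, L_y = 4057 N, R_y = 4222 N

Resultant of the distributed load: 2237.6 × 3.7 = 8279.12 N at 2.55 m from L.
ΣM about L: R_y·5 − (2237.6·3.7)·2.55 = 0 → R_y = 21111.756/5 = 4222.35 ≈ 4222 N.
ΣF_y = 0: L_y + 4222.35 − 2237.6·3.7 = 0 → L_y = 4057 N.
ΣF_x = 0: L_x + 3000 = 0 → L_x = -3000 N.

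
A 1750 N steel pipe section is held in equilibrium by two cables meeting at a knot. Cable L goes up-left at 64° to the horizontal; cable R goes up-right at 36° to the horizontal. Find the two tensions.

T_L = 1438 N, T_R = 779.0 N

ΣF_x = 0: −T_L·cos64° + T_R·cos36° = 0 → T_R = 0.541857·T_L.
ΣF_y = 0: T_L·sin64° + T_R·sin36° = 1750.
Substitute: T_L·(0.898794 + 0.541857·0.587785) = 1750 → T_L = 1437.62 ≈ 1438 N.
Then T_R = 0.541857 × 1437.62 = 779.0 N.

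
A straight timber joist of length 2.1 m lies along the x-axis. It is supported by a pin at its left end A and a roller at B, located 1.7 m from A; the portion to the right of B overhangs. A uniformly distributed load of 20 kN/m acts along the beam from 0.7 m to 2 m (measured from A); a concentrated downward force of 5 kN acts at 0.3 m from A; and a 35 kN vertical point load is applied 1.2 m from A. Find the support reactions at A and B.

Resultant of the distributed load: 20 × 1.3 = 26 kN at 1.35 m from A.
Moments about A: B_y·1.7 − (20·1.3)·1.35 − 5·0.3 − 35·1.2 = 0 → B_y = 78.6/1.7 = 46.2353 ≈ 46.24 kN.
ΣF_y = 0: A_y + 46.2353 − 20·1.3 − 5 − 35 = 0 → A_y = 19.76 kN.
ΣF_x = 0: no horizontal applied forces, so A_x = 0.

A_x = 0, A_y = 19.76 kN, B_y = 46.24 kN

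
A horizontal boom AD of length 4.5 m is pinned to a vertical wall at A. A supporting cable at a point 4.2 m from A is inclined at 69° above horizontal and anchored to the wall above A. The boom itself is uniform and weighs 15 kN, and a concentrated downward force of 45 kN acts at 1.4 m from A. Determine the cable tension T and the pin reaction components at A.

ΣM about A: T·sin69°·4.2 − 15·2.25 − 45·1.4 = 0 → T = 96.75/(4.2·0.93358) = 24.6746 ≈ 24.67 kN.
ΣF_x = 0: A_x − T·cos69° = 0 → A_x = 24.6746 × 0.358368 = 8.843 kN.
ΣF_y = 0: A_y + T·sin69° − 15 − 45 = 0 → A_y = 60 − 24.6746 × 0.93358 = 36.96 kN.

T = 24.67 kN, A_x = 8.843 kN, A_y = 36.96 kN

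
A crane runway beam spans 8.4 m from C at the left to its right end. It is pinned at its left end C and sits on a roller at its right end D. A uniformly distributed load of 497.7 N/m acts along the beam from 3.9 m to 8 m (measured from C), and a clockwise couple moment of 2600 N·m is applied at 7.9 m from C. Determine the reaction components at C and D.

Resultant of the distributed load: 497.7 × 4.1 = 2040.57 N at 5.95 m from C.
Taking moments about C: D_y·8.4 − (497.7·4.1)·5.95 − 2600 = 0 → D_y = 14741.3915/8.4 = 1754.93 ≈ 1755 N.
ΣF_y = 0: C_y + 1754.93 − 497.7·4.1 = 0 → C_y = 285.6 N.
ΣF_x = 0: no horizontal applied forces, so C_x = 0.

C_x = 0, C_y = 285.6 N, D_y = 1755 N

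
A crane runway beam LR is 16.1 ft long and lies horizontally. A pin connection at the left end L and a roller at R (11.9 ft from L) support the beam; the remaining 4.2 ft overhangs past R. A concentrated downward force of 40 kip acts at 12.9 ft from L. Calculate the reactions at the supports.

ΣM about L: R_y·11.9 − 40·12.9 = 0 → R_y = 516/11.9 = 43.3613 ≈ 43.36 kip.
ΣF_y = 0: L_y + 43.3613 − 40 = 0 → L_y = -3.361 kip.
ΣF_x = 0: no horizontal applied forces, so L_x = 0.

L_x = 0, L_y = -3.361 kip, R_y = 43.36 kip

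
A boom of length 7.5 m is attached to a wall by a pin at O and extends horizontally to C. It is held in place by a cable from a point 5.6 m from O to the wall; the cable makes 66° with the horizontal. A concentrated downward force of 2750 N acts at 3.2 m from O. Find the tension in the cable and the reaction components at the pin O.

ΣM about O: T·sin66°·5.6 − 2750·3.2 = 0 → T = 8800/(5.6·0.913545) = 1720.14 ≈ 1720 N.
ΣF_x = 0: O_x − T·cos66° = 0 → O_x = 1720.14 × 0.406737 = 699.6 N.
ΣF_y = 0: O_y + T·sin66° − 2750 = 0 → O_y = 2750 − 1720.14 × 0.913545 = 1179 N.

T = 1720 N, O_x = 699.6 N, O_y = 1179 N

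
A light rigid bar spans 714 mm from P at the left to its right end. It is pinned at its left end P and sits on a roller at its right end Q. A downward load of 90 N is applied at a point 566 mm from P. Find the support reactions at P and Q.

Moments about P: Q_y·714 − 90·566 = 0 → Q_y = 50940/714 = 71.3445 ≈ 71.34 N.
ΣF_y = 0: P_y + 71.3445 − 90 = 0 → P_y = 18.66 N.
ΣF_x = 0: no horizontal applied forces, so P_x = 0.

P_x = 0, P_y = 18.66 N, Q_y = 71.34 N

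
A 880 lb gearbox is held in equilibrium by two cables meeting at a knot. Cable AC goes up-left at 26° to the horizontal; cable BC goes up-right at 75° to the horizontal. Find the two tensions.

ΣF_x = 0: −T_AC·cos26° + T_BC·cos75° = 0 → T_BC = 3.47267·T_AC.
ΣF_y = 0: T_AC·sin26° + T_BC·sin75° = 880.
Substitute: T_AC·(0.438371 + 3.47267·0.965926) = 880 → T_AC = 232.024 ≈ 232.0 lb.
Then T_BC = 3.47267 × 232.024 = 805.7 lb.

T_AC = 232.0 lb, T_BC = 805.7 lb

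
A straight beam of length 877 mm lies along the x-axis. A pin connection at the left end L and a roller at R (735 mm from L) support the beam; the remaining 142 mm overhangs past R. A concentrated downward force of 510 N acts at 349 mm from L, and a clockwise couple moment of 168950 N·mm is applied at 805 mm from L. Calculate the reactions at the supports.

L_x = 0, L_y = 37.97 N, R_y = 472.0 N

ΣM about L: R_y·735 − 510·349 − 168950 = 0 → R_y = 346940/735 = 472.027 ≈ 472.0 N.
ΣF_y = 0: L_y + 472.027 − 510 = 0 → L_y = 37.97 N.
ΣF_x = 0: no horizontal applied forces, so L_x = 0.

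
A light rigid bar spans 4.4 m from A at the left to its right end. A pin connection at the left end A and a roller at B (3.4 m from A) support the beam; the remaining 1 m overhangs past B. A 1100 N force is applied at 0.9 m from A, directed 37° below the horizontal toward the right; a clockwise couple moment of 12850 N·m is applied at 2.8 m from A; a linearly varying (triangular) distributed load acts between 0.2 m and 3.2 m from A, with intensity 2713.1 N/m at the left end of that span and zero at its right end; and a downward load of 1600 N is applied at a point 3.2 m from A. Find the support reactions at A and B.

Resultant of the triangular load: ½ × 2713.1 × 3 = 4069.65 N, acting at 1.2 m from A (one-third of the span from the peak).
Taking moments about A: B_y·3.4 − 1100·sin37°·0.9 − 12850 − (½·2713.1·3)·1.2 − 1600·3.2 = 0 → B_y = 23449.4/3.4 = 6896.88 ≈ 6897 N.
ΣF_y = 0: A_y + 6896.88 − 1100·sin37° − ½·2713.1·3 − 1600 = 0 → A_y = -565.2 N.
ΣF_x = 0: A_x + 1100·cos37° = 0 → A_x = -878.5 N.

A_x = -878.5 N, A_y = -565.2 N, B_y = 6897 N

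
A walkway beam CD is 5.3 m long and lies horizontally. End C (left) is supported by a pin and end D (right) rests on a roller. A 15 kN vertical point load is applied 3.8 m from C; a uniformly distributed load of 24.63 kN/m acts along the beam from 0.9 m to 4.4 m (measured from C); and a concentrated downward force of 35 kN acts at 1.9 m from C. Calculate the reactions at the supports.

Resultant of the distributed load: 24.63 × 3.5 = 86.205 kN at 2.65 m from C.
Taking moments about C: D_y·5.3 − 15·3.8 − (24.63·3.5)·2.65 − 35·1.9 = 0 → D_y = 351.94325/5.3 = 66.4044 ≈ 66.40 kN.
ΣF_y = 0: C_y + 66.4044 − 15 − 24.63·3.5 − 35 = 0 → C_y = 69.80 kN.
ΣF_x = 0: no horizontal applied forces, so C_x = 0.

C_x = 0, C_y = 69.80 kN, D_y = 66.40 kN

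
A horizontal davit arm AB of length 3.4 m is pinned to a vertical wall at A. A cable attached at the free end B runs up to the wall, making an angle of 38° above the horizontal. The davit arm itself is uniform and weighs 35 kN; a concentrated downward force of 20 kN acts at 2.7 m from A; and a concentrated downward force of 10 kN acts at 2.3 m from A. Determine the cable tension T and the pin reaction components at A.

ΣM about A: T·sin38°·3.4 − 35·1.7 − 20·2.7 − 10·2.3 = 0 → T = 136.5/(3.4·0.615661) = 65.2097 ≈ 65.21 kN.
ΣF_x = 0: A_x − T·cos38° = 0 → A_x = 65.2097 × 0.788011 = 51.39 kN.
ΣF_y = 0: A_y + T·sin38° − 35 − 20 − 10 = 0 → A_y = 65 − 65.2097 × 0.615661 = 24.85 kN.

T = 65.21 kN, A_x = 51.39 kN, A_y = 24.85 kN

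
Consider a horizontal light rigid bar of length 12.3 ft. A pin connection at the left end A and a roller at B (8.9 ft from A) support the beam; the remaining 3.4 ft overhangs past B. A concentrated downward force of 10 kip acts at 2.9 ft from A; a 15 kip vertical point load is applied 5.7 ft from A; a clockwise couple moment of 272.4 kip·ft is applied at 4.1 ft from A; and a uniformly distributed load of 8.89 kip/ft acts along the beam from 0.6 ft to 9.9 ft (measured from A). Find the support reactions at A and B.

A_x = 0, A_y = 15.43 kip, B_y = 92.24 kip

Resultant of the distributed load: 8.89 × 9.3 = 82.677 kip at 5.25 ft from A.
ΣM about A: B_y·8.9 − 10·2.9 − 15·5.7 − 272.4 − (8.89·9.3)·5.25 = 0 → B_y = 820.95425/8.9 = 92.2421 ≈ 92.24 kip.
ΣF_y = 0: A_y + 92.2421 − 10 − 15 − 8.89·9.3 = 0 → A_y = 15.43 kip.
ΣF_x = 0: no horizontal applied forces, so A_x = 0.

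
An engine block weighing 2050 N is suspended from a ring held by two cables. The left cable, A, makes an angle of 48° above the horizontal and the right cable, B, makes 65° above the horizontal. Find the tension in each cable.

ΣF_x = 0: −T_A·cos48° + T_B·cos65° = 0 → T_B = 1.5833·T_A.
ΣF_y = 0: T_A·sin48° + T_B·sin65° = 2050.
Substitute: T_A·(0.743145 + 1.5833·0.906308) = 2050 → T_A = 941.186 ≈ 941.2 N.
Then T_B = 1.5833 × 941.186 = 1490 N.

T_A = 941.2 N, T_B = 1490 N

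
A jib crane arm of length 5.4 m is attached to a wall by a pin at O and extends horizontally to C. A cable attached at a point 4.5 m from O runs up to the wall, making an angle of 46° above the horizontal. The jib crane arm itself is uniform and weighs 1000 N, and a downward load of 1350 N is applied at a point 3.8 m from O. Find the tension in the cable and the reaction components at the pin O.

ΣM about O: T·sin46°·4.5 − 1000·2.7 − 1350·3.8 = 0 → T = 7830/(4.5·0.71934) = 2418.88 ≈ 2419 N.
ΣF_x = 0: O_x − T·cos46° = 0 → O_x = 2418.88 × 0.694658 = 1680 N.
ΣF_y = 0: O_y + T·sin46° − 1000 − 1350 = 0 → O_y = 2350 − 2418.88 × 0.71934 = 610.0 N.

T = 2419 N, O_x = 1680 N, O_y = 610.0 N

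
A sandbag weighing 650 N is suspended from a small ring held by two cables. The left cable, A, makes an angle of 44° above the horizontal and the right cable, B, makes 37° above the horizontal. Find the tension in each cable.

ΣF_x = 0: −T_A·cos44° + T_B·cos37° = 0 → T_B = 0.900711·T_A.
ΣF_y = 0: T_A·sin44° + T_B·sin37° = 650.
Substitute: T_A·(0.694658 + 0.900711·0.601815) = 650 → T_A = 525.584 ≈ 525.6 N.
Then T_B = 0.900711 × 525.584 = 473.4 N.

T_A = 525.6 N, T_B = 473.4 N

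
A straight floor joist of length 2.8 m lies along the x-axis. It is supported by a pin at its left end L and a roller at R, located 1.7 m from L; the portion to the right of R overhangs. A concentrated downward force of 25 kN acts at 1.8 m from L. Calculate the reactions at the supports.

Moments about L: R_y·1.7 − 25·1.8 = 0 → R_y = 45/1.7 = 26.4706 ≈ 26.47 kN.
ΣF_y = 0: L_y + 26.4706 − 25 = 0 → L_y = -1.471 kN.
ΣF_x = 0: no horizontal applied forces, so L_x = 0.

L_x = 0, L_y = -1.471 kN, R_y = 26.47 kN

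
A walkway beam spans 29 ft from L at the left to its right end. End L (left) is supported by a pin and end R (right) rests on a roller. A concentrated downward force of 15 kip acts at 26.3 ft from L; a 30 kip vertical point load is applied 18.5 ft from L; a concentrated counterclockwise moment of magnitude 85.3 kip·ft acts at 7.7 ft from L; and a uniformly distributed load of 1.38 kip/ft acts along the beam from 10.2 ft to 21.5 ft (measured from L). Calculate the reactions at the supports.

L_x = 0, L_y = 22.27 kip, R_y = 38.32 kip

Resultant of the distributed load: 1.38 × 11.3 = 15.594 kip at 15.85 ft from L.
Taking moments about L: R_y·29 − 15·26.3 − 30·18.5 + 85.3 − (1.38·11.3)·15.85 = 0 → R_y = 1111.3649/29 = 38.3229 ≈ 38.32 kip.
ΣF_y = 0: L_y + 38.3229 − 15 − 30 − 1.38·11.3 = 0 → L_y = 22.27 kip.
ΣF_x = 0: no horizontal applied forces, so L_x = 0.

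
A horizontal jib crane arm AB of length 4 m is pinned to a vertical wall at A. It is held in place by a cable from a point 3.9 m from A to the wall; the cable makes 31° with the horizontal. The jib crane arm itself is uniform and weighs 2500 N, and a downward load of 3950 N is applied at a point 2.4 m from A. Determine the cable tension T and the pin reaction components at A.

T = 7209 N, A_x = 6179 N, A_y = 2737 N

ΣM about A: T·sin31°·3.9 − 2500·2 − 3950·2.4 = 0 → T = 14480/(3.9·0.515038) = 7208.83 ≈ 7209 N.
ΣF_x = 0: A_x − T·cos31° = 0 → A_x = 7208.83 × 0.857167 = 6179 N.
ΣF_y = 0: A_y + T·sin31° − 2500 − 3950 = 0 → A_y = 6450 − 7208.83 × 0.515038 = 2737 N.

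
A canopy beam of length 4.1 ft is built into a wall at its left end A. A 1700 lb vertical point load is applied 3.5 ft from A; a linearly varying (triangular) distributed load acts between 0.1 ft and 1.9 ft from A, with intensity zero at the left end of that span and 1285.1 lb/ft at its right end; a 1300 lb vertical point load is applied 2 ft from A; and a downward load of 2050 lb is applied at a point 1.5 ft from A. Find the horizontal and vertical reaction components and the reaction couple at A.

Resultant of the triangular load: ½ × 1285.1 × 1.8 = 1156.59 lb, acting at 1.3 ft from A (one-third of the span from the peak).
ΣF_x = 0: A_x = 0.
ΣF_y = 0: A_y − 1700 − ½·1285.1·1.8 − 1300 − 2050 = 0 → A_y = 6207 lb.
ΣM about A: M_A − 1700·3.5 − (½·1285.1·1.8)·1.3 − 1300·2 − 2050·1.5 = 0 → M_A = 13130 lb·ft.

A_x = 0, A_y = 6207 lb, M_A = 13130 lb·ft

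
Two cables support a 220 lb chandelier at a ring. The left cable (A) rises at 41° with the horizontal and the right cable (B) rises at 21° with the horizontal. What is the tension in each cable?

ΣF_x = 0: −T_A·cos41° + T_B·cos21° = 0 → T_B = 0.808403·T_A.
ΣF_y = 0: T_A·sin41° + T_B·sin21° = 220.
Substitute: T_A·(0.656059 + 0.808403·0.358368) = 220 → T_A = 232.616 ≈ 232.6 lb.
Then T_B = 0.808403 × 232.616 = 188.0 lb.

T_A = 232.6 lb, T_B = 188.0 lb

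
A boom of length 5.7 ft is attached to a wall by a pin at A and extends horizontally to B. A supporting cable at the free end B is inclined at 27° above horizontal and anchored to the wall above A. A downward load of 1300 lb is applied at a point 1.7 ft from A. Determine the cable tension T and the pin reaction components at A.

T = 854.0 lb, A_x = 760.9 lb, A_y = 912.3 lb

ΣM about A: T·sin27°·5.7 − 1300·1.7 = 0 → T = 2210/(5.7·0.45399) = 854.026 ≈ 854.0 lb.
ΣF_x = 0: A_x − T·cos27° = 0 → A_x = 854.026 × 0.891007 = 760.9 lb.
ΣF_y = 0: A_y + T·sin27° − 1300 = 0 → A_y = 1300 − 854.026 × 0.45399 = 912.3 lb.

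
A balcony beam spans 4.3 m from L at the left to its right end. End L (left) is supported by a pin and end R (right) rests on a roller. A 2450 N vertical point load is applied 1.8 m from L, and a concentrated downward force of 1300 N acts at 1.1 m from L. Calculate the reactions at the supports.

L_x = 0, L_y = 2392 N, R_y = 1358 N

Taking moments about L: R_y·4.3 − 2450·1.8 − 1300·1.1 = 0 → R_y = 5840/4.3 = 1358.14 ≈ 1358 N.
ΣF_y = 0: L_y + 1358.14 − 2450 − 1300 = 0 → L_y = 2392 N.
ΣF_x = 0: no horizontal applied forces, so L_x = 0.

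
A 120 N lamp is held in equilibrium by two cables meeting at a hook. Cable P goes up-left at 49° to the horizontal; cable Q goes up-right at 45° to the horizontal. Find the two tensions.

ΣF_x = 0: −T_P·cos49° + T_Q·cos45° = 0 → T_Q = 0.927808·T_P.
ΣF_y = 0: T_P·sin49° + T_Q·sin45° = 120.
Substitute: T_P·(0.75471 + 0.927808·0.707107) = 120 → T_P = 85.06 N.
Then T_Q = 0.927808 × 85.06 = 78.92 N.

T_P = 85.06 N, T_Q = 78.92 N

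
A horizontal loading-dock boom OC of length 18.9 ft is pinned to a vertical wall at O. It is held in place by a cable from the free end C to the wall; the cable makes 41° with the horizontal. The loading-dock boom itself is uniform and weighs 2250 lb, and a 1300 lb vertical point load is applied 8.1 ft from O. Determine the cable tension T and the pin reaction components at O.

ΣM about O: T·sin41°·18.9 − 2250·9.45 − 1300·8.1 = 0 → T = 31792.5/(18.9·0.656059) = 2564.01 ≈ 2564 lb.
ΣF_x = 0: O_x − T·cos41° = 0 → O_x = 2564.01 × 0.75471 = 1935 lb.
ΣF_y = 0: O_y + T·sin41° − 2250 − 1300 = 0 → O_y = 3550 − 2564.01 × 0.656059 = 1868 lb.

T = 2564 lb, O_x = 1935 lb, O_y = 1868 lb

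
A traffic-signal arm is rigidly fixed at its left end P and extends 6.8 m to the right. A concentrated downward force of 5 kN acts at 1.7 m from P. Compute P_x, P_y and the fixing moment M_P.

P_x = 0, P_y = 5.000 kN, M_P = 8.500 kN·m

ΣF_x = 0: P_x = 0.
ΣF_y = 0: P_y − 5 = 0 → P_y = 5.000 kN.
ΣM about P: M_P − 5·1.7 = 0 → M_P = 8.500 kN·m.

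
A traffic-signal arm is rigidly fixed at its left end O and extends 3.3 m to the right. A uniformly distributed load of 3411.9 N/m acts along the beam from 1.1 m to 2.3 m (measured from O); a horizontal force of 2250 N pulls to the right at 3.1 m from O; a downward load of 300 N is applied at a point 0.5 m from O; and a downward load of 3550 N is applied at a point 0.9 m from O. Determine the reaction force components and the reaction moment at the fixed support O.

O_x = -2250 N, O_y = 7944 N, M_O = 10310 N·m

Resultant of the distributed load: 3411.9 × 1.2 = 4094.28 N at 1.7 m from O.
ΣF_x = 0: O_x + 2250 = 0 → O_x = -2250 N.
ΣF_y = 0: O_y − 3411.9·1.2 − 300 − 3550 = 0 → O_y = 7944 N.
ΣM about O: M_O − (3411.9·1.2)·1.7 − 300·0.5 − 3550·0.9 = 0 → M_O = 10310 N·m.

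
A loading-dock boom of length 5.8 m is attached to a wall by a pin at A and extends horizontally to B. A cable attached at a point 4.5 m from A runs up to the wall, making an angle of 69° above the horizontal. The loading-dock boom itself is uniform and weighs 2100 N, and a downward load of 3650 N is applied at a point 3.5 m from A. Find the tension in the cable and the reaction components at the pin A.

T = 4490 N, A_x = 1609 N, A_y = 1558 N

ΣM about A: T·sin69°·4.5 − 2100·2.9 − 3650·3.5 = 0 → T = 18865/(4.5·0.93358) = 4490.48 ≈ 4490 N.
ΣF_x = 0: A_x − T·cos69° = 0 → A_x = 4490.48 × 0.358368 = 1609 N.
ΣF_y = 0: A_y + T·sin69° − 2100 − 3650 = 0 → A_y = 5750 − 4490.48 × 0.93358 = 1558 N.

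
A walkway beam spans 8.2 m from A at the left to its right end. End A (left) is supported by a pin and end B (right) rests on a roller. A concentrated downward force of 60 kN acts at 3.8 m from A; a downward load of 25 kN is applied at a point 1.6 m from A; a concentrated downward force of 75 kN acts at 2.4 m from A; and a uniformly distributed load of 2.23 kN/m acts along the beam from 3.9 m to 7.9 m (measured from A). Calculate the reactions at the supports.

A_x = 0, A_y = 107.9 kN, B_y = 61.05 kN

Resultant of the distributed load: 2.23 × 4 = 8.92 kN at 5.9 m from A.
ΣM about A: B_y·8.2 − 60·3.8 − 25·1.6 − 75·2.4 − (2.23·4)·5.9 = 0 → B_y = 500.628/8.2 = 61.0522 ≈ 61.05 kN.
ΣF_y = 0: A_y + 61.0522 − 60 − 25 − 75 − 2.23·4 = 0 → A_y = 107.9 kN.
ΣF_x = 0: no horizontal applied forces, so A_x = 0.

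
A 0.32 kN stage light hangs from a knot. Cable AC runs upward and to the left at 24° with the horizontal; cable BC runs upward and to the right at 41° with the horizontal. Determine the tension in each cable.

T_AC = 0.2665 kN, T_BC = 0.3226 kN

ΣF_x = 0: −T_AC·cos24° + T_BC·cos41° = 0 → T_BC = 1.21046·T_AC.
ΣF_y = 0: T_AC·sin24° + T_BC·sin41° = 0.32.
Substitute: T_AC·(0.406737 + 1.21046·0.656059) = 0.32 → T_AC = 0.266473 ≈ 0.2665 kN.
Then T_BC = 1.21046 × 0.266473 = 0.3226 kN.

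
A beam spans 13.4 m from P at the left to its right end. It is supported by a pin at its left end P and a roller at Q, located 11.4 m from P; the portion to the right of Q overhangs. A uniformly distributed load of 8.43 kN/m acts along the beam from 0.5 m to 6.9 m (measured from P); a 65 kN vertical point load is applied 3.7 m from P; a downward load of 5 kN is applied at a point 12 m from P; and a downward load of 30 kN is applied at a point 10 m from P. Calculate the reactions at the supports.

Resultant of the distributed load: 8.43 × 6.4 = 53.952 kN at 3.7 m from P.
Moments about P: Q_y·11.4 − (8.43·6.4)·3.7 − 65·3.7 − 5·12 − 30·10 = 0 → Q_y = 800.1224/11.4 = 70.1862 ≈ 70.19 kN.
ΣF_y = 0: P_y + 70.1862 − 8.43·6.4 − 65 − 5 − 30 = 0 → P_y = 83.77 kN.
ΣF_x = 0: no horizontal applied forces, so P_x = 0.

P_x = 0, P_y = 83.77 kN, Q_y = 70.19 kN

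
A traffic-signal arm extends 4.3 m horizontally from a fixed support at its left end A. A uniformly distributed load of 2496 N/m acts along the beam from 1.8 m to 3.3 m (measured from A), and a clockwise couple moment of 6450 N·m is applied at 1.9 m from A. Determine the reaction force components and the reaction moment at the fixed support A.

Resultant of the distributed load: 2496 × 1.5 = 3744 N at 2.55 m from A.
ΣF_x = 0: A_x = 0.
ΣF_y = 0: A_y − 2496·1.5 = 0 → A_y = 3744 N.
ΣM about A: M_A − (2496·1.5)·2.55 − 6450 = 0 → M_A = 16000 N·m.

A_x = 0, A_y = 3744 N, M_A = 16000 N·m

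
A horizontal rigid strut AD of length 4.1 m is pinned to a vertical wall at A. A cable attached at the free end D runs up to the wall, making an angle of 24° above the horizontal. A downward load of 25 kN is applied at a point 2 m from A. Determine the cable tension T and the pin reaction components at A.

T = 29.98 kN, A_x = 27.39 kN, A_y = 12.80 kN

ΣM about A: T·sin24°·4.1 − 25·2 = 0 → T = 50/(4.1·0.406737) = 29.9828 ≈ 29.98 kN.
ΣF_x = 0: A_x − T·cos24° = 0 → A_x = 29.9828 × 0.913545 = 27.39 kN.
ΣF_y = 0: A_y + T·sin24° − 25 = 0 → A_y = 25 − 29.9828 × 0.406737 = 12.80 kN.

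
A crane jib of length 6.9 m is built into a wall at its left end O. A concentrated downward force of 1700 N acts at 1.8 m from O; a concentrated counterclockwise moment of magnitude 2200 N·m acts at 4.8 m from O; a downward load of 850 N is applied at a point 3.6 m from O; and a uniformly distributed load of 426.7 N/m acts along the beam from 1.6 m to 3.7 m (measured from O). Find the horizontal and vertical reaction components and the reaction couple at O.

O_x = 0, O_y = 3446 N, M_O = 6295 N·m

Resultant of the distributed load: 426.7 × 2.1 = 896.07 N at 2.65 m from O.
ΣF_x = 0: O_x = 0.
ΣF_y = 0: O_y − 1700 − 850 − 426.7·2.1 = 0 → O_y = 3446 N.
ΣM about O: M_O − 1700·1.8 + 2200 − 850·3.6 − (426.7·2.1)·2.65 = 0 → M_O = 6295 N·m.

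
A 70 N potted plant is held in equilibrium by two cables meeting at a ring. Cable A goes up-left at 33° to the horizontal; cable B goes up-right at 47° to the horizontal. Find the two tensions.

ΣF_x = 0: −T_A·cos33° + T_B·cos47° = 0 → T_B = 1.22973·T_A.
ΣF_y = 0: T_A·sin33° + T_B·sin47° = 70.
Substitute: T_A·(0.544639 + 1.22973·0.731354) = 70 → T_A = 48.4762 ≈ 48.48 N.
Then T_B = 1.22973 × 48.4762 = 59.61 N.

T_A = 48.48 N, T_B = 59.61 N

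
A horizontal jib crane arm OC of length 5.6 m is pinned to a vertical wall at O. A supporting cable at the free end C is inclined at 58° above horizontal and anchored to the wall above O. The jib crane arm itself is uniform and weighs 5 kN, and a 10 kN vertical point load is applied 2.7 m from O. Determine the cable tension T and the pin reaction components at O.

T = 8.633 kN, O_x = 4.575 kN, O_y = 7.679 kN

ΣM about O: T·sin58°·5.6 − 5·2.8 − 10·2.7 = 0 → T = 41/(5.6·0.848048) = 8.63327 ≈ 8.633 kN.
ΣF_x = 0: O_x − T·cos58° = 0 → O_x = 8.63327 × 0.529919 = 4.575 kN.
ΣF_y = 0: O_y + T·sin58° − 5 − 10 = 0 → O_y = 15 − 8.63327 × 0.848048 = 7.679 kN.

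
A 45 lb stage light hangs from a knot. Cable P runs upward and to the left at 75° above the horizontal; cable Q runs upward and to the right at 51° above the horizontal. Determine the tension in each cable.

T_P = 35.00 lb, T_Q = 14.40 lb

ΣF_x = 0: −T_P·cos75° + T_Q·cos51° = 0 → T_Q = 0.411268·T_P.
ΣF_y = 0: T_P·sin75° + T_Q·sin51° = 45.
Substitute: T_P·(0.965926 + 0.411268·0.777146) = 45 → T_P = 35.0047 ≈ 35.00 lb.
Then T_Q = 0.411268 × 35.0047 = 14.40 lb.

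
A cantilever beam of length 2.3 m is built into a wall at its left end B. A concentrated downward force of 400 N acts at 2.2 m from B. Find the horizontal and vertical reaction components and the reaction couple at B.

B_x = 0, B_y = 400.0 N, M_B = 880.0 N·m

ΣF_x = 0: B_x = 0.
ΣF_y = 0: B_y − 400 = 0 → B_y = 400.0 N.
ΣM about B: M_B − 400·2.2 = 0 → M_B = 880.0 N·m.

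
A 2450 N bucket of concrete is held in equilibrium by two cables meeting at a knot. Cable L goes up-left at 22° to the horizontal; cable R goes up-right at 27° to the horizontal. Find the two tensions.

T_L = 2892 N, T_R = 3010 N

ΣF_x = 0: −T_L·cos22° + T_R·cos27° = 0 → T_R = 1.0406·T_L.
ΣF_y = 0: T_L·sin22° + T_R·sin27° = 2450.
Substitute: T_L·(0.374607 + 1.0406·0.45399) = 2450 → T_L = 2892.46 ≈ 2892 N.
Then T_R = 1.0406 × 2892.46 = 3010 N.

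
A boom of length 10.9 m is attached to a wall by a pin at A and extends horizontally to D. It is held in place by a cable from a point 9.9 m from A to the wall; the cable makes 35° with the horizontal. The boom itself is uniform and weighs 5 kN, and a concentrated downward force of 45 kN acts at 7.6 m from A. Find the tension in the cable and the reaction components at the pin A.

ΣM about A: T·sin35°·9.9 − 5·5.45 − 45·7.6 = 0 → T = 369.25/(9.9·0.573576) = 65.0271 ≈ 65.03 kN.
ΣF_x = 0: A_x − T·cos35° = 0 → A_x = 65.0271 × 0.819152 = 53.27 kN.
ΣF_y = 0: A_y + T·sin35° − 5 − 45 = 0 → A_y = 50 − 65.0271 × 0.573576 = 12.70 kN.

T = 65.03 kN, A_x = 53.27 kN, A_y = 12.70 kN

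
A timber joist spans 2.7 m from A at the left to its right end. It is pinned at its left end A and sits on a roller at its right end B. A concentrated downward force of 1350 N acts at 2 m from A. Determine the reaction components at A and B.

Moments about A: B_y·2.7 − 1350·2 = 0 → B_y = 2700/2.7 = 1000 N.
ΣF_y = 0: A_y + 1000 − 1350 = 0 → A_y = 350.0 N.
ΣF_x = 0: no horizontal applied forces, so A_x = 0.

A_x = 0, A_y = 350.0 N, B_y = 1000 N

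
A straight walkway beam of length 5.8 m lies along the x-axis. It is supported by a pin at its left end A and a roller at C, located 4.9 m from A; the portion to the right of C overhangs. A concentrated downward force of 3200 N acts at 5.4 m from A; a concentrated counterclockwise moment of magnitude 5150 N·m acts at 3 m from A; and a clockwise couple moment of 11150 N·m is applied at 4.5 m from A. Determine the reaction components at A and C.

Taking moments about A: C_y·4.9 − 3200·5.4 + 5150 − 11150 = 0 → C_y = 23280/4.9 = 4751.02 ≈ 4751 N.
ΣF_y = 0: A_y + 4751.02 − 3200 = 0 → A_y = -1551 N.
ΣF_x = 0: no horizontal applied forces, so A_x = 0.

A_x = 0, A_y = -1551 N, C_y = 4751 N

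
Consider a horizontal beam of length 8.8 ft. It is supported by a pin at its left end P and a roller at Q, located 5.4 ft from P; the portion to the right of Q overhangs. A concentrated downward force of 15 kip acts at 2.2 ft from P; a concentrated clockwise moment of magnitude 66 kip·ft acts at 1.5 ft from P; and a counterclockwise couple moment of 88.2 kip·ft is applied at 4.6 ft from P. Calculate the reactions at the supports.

Taking moments about P: Q_y·5.4 − 15·2.2 − 66 + 88.2 = 0 → Q_y = 10.8/5.4 = 2.000 kip.
ΣF_y = 0: P_y + 2 − 15 = 0 → P_y = 13.00 kip.
ΣF_x = 0: no horizontal applied forces, so P_x = 0.

P_x = 0, P_y = 13.00 kip, Q_y = 2.000 kip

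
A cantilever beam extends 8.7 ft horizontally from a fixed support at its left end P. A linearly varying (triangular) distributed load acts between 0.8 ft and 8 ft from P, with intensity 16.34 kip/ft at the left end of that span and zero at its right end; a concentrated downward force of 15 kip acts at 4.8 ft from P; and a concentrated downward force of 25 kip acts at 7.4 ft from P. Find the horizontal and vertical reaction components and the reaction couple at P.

P_x = 0, P_y = 98.82 kip, M_P = 445.2 kip·ft

Resultant of the triangular load: ½ × 16.34 × 7.2 = 58.824 kip, acting at 3.2 ft from P (one-third of the span from the peak).
ΣF_x = 0: P_x = 0.
ΣF_y = 0: P_y − ½·16.34·7.2 − 15 − 25 = 0 → P_y = 98.82 kip.
ΣM about P: M_P − (½·16.34·7.2)·3.2 − 15·4.8 − 25·7.4 = 0 → M_P = 445.2 kip·ft.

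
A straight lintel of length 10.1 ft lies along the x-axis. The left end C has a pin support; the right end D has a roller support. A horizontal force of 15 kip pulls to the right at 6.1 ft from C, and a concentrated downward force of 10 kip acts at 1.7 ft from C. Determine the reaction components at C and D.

Taking moments about C: D_y·10.1 − 10·1.7 = 0 → D_y = 17/10.1 = 1.68317 ≈ 1.683 kip.
ΣF_y = 0: C_y + 1.68317 − 10 = 0 → C_y = 8.317 kip.
ΣF_x = 0: C_x + 15 = 0 → C_x = -15.00 kip.

C_x = -15.00 kip, C_y = 8.317 kip, D_y = 1.683 kip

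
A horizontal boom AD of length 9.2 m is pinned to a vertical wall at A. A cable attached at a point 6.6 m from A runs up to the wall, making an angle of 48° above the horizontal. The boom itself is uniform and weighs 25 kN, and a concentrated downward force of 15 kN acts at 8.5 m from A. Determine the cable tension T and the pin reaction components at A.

T = 49.44 kN, A_x = 33.08 kN, A_y = 3.258 kN

ΣM about A: T·sin48°·6.6 − 25·4.6 − 15·8.5 = 0 → T = 242.5/(6.6·0.743145) = 49.4418 ≈ 49.44 kN.
ΣF_x = 0: A_x − T·cos48° = 0 → A_x = 49.4418 × 0.669131 = 33.08 kN.
ΣF_y = 0: A_y + T·sin48° − 25 − 15 = 0 → A_y = 40 − 49.4418 × 0.743145 = 3.258 kN.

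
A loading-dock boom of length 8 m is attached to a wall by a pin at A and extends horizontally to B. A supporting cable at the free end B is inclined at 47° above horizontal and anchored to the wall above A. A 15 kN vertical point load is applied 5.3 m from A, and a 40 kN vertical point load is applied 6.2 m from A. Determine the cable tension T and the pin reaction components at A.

T = 55.97 kN, A_x = 38.17 kN, A_y = 14.06 kN

ΣM about A: T·sin47°·8 − 15·5.3 − 40·6.2 = 0 → T = 327.5/(8·0.731354) = 55.9749 ≈ 55.97 kN.
ΣF_x = 0: A_x − T·cos47° = 0 → A_x = 55.9749 × 0.681998 = 38.17 kN.
ΣF_y = 0: A_y + T·sin47° − 15 − 40 = 0 → A_y = 55 − 55.9749 × 0.731354 = 14.06 kN.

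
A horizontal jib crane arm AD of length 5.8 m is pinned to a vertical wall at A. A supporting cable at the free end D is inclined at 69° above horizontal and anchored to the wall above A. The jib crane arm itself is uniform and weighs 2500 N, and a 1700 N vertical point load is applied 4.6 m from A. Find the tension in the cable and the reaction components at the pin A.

T = 2783 N, A_x = 997.4 N, A_y = 1602 N

ΣM about A: T·sin69°·5.8 − 2500·2.9 − 1700·4.6 = 0 → T = 15070/(5.8·0.93358) = 2783.13 ≈ 2783 N.
ΣF_x = 0: A_x − T·cos69° = 0 → A_x = 2783.13 × 0.358368 = 997.4 N.
ΣF_y = 0: A_y + T·sin69° − 2500 − 1700 = 0 → A_y = 4200 − 2783.13 × 0.93358 = 1602 N.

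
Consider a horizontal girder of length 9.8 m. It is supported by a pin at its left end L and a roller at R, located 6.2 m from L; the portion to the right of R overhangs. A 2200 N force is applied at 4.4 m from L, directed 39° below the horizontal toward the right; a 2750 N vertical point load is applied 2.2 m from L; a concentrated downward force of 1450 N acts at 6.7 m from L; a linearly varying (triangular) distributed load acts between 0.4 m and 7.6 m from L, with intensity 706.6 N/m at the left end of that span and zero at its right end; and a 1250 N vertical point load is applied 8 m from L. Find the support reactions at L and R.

L_x = -1710 N, L_y = 3091 N, R_y = 6287 N

Resultant of the triangular load: ½ × 706.6 × 7.2 = 2543.76 N, acting at 2.8 m from L (one-third of the span from the peak).
Moments about L: R_y·6.2 − 2200·sin39°·4.4 − 2750·2.2 − 1450·6.7 − (½·706.6·7.2)·2.8 − 1250·8 = 0 → R_y = 38979.3/6.2 = 6286.98 ≈ 6287 N.
ΣF_y = 0: L_y + 6286.98 − 2200·sin39° − 2750 − 1450 − ½·706.6·7.2 − 1250 = 0 → L_y = 3091 N.
ΣF_x = 0: L_x + 2200·cos39° = 0 → L_x = -1710 N.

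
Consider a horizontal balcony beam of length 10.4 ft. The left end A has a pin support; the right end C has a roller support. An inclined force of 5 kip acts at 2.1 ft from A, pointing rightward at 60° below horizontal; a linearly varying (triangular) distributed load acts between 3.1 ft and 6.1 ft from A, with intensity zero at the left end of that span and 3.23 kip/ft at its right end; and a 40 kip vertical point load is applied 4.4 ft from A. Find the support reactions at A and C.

A_x = -2.500 kip, A_y = 29.00 kip, C_y = 20.17 kip

Resultant of the triangular load: ½ × 3.23 × 3 = 4.845 kip, acting at 5.1 ft from A (one-third of the span from the peak).
Taking moments about A: C_y·10.4 − 5·sin60°·2.1 − (½·3.23·3)·5.1 − 40·4.4 = 0 → C_y = 209.803/10.4 = 20.1734 ≈ 20.17 kip.
ΣF_y = 0: A_y + 20.1734 − 5·sin60° − ½·3.23·3 − 40 = 0 → A_y = 29.00 kip.
ΣF_x = 0: A_x + 5·cos60° = 0 → A_x = -2.500 kip.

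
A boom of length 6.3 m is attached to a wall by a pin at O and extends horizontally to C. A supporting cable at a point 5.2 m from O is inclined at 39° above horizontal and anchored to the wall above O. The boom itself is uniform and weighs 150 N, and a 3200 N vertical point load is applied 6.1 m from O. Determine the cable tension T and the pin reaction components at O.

ΣM about O: T·sin39°·5.2 − 150·3.15 − 3200·6.1 = 0 → T = 19992.5/(5.2·0.62932) = 6109.31 ≈ 6109 N.
ΣF_x = 0: O_x − T·cos39° = 0 → O_x = 6109.31 × 0.777146 = 4748 N.
ΣF_y = 0: O_y + T·sin39° − 150 − 3200 = 0 → O_y = 3350 − 6109.31 × 0.62932 = -494.7 N.

T = 6109 N, O_x = 4748 N, O_y = -494.7 N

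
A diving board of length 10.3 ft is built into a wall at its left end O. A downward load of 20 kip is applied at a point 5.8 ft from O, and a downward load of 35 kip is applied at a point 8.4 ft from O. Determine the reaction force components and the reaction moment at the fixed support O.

O_x = 0, O_y = 55.00 kip, M_O = 410.0 kip·ft

ΣF_x = 0: O_x = 0.
ΣF_y = 0: O_y − 20 − 35 = 0 → O_y = 55.00 kip.
ΣM about O: M_O − 20·5.8 − 35·8.4 = 0 → M_O = 410.0 kip·ft.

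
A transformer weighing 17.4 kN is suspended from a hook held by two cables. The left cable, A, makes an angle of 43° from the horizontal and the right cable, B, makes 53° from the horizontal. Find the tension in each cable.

ΣF_x = 0: −T_A·cos43° + T_B·cos53° = 0 → T_B = 1.21525·T_A.
ΣF_y = 0: T_A·sin43° + T_B·sin53° = 17.4.
Substitute: T_A·(0.681998 + 1.21525·0.798636) = 17.4 → T_A = 10.5292 ≈ 10.53 kN.
Then T_B = 1.21525 × 10.5292 = 12.80 kN.

T_A = 10.53 kN, T_B = 12.80 kN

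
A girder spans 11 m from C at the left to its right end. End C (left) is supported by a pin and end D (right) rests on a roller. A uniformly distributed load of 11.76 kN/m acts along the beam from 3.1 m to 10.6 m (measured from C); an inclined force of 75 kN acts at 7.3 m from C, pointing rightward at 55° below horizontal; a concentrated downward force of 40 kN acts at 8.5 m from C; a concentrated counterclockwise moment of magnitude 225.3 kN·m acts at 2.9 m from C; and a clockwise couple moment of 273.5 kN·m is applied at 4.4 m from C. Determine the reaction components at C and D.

C_x = -43.02 kN, C_y = 58.65 kN, D_y = 131.0 kN

Resultant of the distributed load: 11.76 × 7.5 = 88.2 kN at 6.85 m from C.
Moments about C: D_y·11 − (11.76·7.5)·6.85 − 75·sin55°·7.3 − 40·8.5 + 225.3 − 273.5 = 0 → D_y = 1440.86/11 = 130.987 ≈ 131.0 kN.
ΣF_y = 0: C_y + 130.987 − 11.76·7.5 − 75·sin55° − 40 = 0 → C_y = 58.65 kN.
ΣF_x = 0: C_x + 75·cos55° = 0 → C_x = -43.02 kN.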